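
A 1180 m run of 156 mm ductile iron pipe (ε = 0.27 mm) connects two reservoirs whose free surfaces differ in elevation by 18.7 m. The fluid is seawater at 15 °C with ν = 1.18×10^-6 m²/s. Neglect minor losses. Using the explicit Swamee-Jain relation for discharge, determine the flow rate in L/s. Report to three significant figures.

Q ≈ 27.4 L/s

Swamee-Jain (Type II): Q = -0.965·√(gD⁵h_f/L)·ln[ε/(3.7D) + √(3.17ν²L/(gD³h_f))]
√(gD⁵h_f/L) = √(9.81·0.156⁵·18.7/1180) = 0.003790
ε/(3.7D) = 4.68×10^-4; √(3.17ν²L/(gD³h_f)) = 8.65×10^-5
Q = -0.965·0.003790·ln(5.543×10^-4) = 0.02742 m³/s
Check: V = 1.43 m/s, Re = 1.90×10^5, f = 0.02375, h_f = 18.8 m ≈ 18.7 m ✓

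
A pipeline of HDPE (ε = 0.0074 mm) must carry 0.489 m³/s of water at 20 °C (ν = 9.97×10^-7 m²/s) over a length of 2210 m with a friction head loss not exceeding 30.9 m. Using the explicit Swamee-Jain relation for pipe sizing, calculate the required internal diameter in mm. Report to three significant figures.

Swamee-Jain (Type III): D = 0.66·[ε^1.25·(LQ²/(gh_f))^4.75 + ν·Q^9.4·(L/(gh_f))^5.2]^0.04
LQ²/(gh_f) = 1.743; L/(gh_f) = 7.291
Term 1 = ε^1.25·(…)^4.75 = 5.41×10^-6; Term 2 = ν·Q^9.4·(…)^5.2 = 3.67×10^-5
D = 0.66·(5.41×10^-6 + 3.67×10^-5)^0.04 = 0.4411 m = 441 mm
Check: V = 3.20 m/s, Re = 1.42×10^6, f = 0.01145, h_f = 29.9 m ≈ 30.9 m ✓

D ≈ 441 mm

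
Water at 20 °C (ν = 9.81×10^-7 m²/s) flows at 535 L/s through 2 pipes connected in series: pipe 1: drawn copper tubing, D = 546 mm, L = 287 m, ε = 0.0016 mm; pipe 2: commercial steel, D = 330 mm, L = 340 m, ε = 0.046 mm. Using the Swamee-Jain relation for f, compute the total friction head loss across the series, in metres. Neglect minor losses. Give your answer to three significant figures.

H ≈ 29.3 m

Pipe 1: V = 2.285 m/s, Re = 1.27×10^6, ε/D = 2.93×10^-6, f = 0.01124, h_1 = f(L/D)V²/2g = 1.572 m
Pipe 2: V = 6.255 m/s, Re = 2.10×10^6, ε/D = 1.39×10^-4, f = 0.01348, h_2 = f(L/D)V²/2g = 27.70 m
Series → Q common, losses add: H = Σh = 29.27 m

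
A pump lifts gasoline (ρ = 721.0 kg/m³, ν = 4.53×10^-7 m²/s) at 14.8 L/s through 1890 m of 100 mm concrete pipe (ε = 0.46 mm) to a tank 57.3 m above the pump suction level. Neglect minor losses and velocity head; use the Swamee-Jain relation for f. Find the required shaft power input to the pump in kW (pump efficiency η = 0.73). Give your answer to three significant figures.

P_shaft ≈ 22.9 kW

V = 4Q/(πD²) = 1.884 m/s; Re = 4.16×10^5; ε/D = 0.00460; f = 0.02997
h_f = f(L/D)V²/2g = 102.5 m
Total head H = z + h_f = 57.3 + 102.5 = 159.8 m
P_hyd = ρgQH = 721.0·9.81·0.0148·159.8 = 16.73 kW
P_shaft = P_hyd/η = 16.73/0.73 = 22.92 kW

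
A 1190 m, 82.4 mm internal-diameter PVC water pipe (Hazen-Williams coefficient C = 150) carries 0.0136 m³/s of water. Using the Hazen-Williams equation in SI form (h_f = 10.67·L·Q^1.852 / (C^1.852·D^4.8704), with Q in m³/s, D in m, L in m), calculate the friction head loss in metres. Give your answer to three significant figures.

h_f = 10.67·1190·0.0136^1.852 / (150^1.852·0.0824^4.8704) = 78.84 m

h_f ≈ 78.8 m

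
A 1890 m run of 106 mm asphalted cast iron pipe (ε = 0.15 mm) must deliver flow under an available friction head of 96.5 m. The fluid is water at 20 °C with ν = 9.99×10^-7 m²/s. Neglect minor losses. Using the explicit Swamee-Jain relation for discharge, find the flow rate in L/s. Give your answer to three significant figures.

Swamee-Jain (Type II): Q = -0.965·√(gD⁵h_f/L)·ln[ε/(3.7D) + √(3.17ν²L/(gD³h_f))]
√(gD⁵h_f/L) = √(9.81·0.106⁵·96.5/1890) = 0.002589
ε/(3.7D) = 3.82×10^-4; √(3.17ν²L/(gD³h_f)) = 7.28×10^-5
Q = -0.965·0.002589·ln(4.553×10^-4) = 0.01922 m³/s
Check: V = 2.18 m/s, Re = 2.31×10^5, f = 0.02255, h_f = 97.2 m ≈ 96.5 m ✓

Q ≈ 19.2 L/s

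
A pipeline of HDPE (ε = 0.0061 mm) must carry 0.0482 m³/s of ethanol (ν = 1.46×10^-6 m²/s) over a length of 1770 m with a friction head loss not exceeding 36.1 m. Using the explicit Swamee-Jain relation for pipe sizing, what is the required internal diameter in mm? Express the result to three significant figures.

Swamee-Jain (Type III): D = 0.66·[ε^1.25·(LQ²/(gh_f))^4.75 + ν·Q^9.4·(L/(gh_f))^5.2]^0.04
LQ²/(gh_f) = 0.01161; L/(gh_f) = 4.998
Term 1 = ε^1.25·(…)^4.75 = 1.95×10^-16; Term 2 = ν·Q^9.4·(…)^5.2 = 2.62×10^-15
D = 0.66·(1.95×10^-16 + 2.62×10^-15)^0.04 = 0.1728 m = 173 mm
Check: V = 2.06 m/s, Re = 2.43×10^5, f = 0.01531, h_f = 33.8 m ≈ 36.1 m ✓

D ≈ 173 mm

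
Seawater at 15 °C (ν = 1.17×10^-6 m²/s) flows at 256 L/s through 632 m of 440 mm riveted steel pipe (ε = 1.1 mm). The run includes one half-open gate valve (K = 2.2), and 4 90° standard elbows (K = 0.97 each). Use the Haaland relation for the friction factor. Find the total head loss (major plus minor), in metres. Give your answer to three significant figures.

H_L ≈ 6.10 m

V = 4Q/(πD²) = 1.684 m/s; V²/2g = 0.1445 m
Re = 6.33×10^5, ε/D = 0.00250 → f = 0.02514 (Haaland)
Major: h_f = f(L/D)·V²/2g = 0.02514·1436·0.1445 = 5.218 m
Minor: ΣK = 6.08; h_m = ΣK·V²/2g = 0.8784 m
Total H_L = 5.218 + 0.8784 = 6.096 m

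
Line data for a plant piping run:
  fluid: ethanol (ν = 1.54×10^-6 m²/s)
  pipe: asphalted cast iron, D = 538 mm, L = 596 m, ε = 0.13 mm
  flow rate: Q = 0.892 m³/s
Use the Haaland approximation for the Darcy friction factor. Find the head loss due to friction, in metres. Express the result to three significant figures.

V = 4Q/(πD²) = 4·0.892/(π·0.538²) = 3.924 m/s
Re = VD/ν = 3.924·0.538/1.54×10^-6 = 1.37×10^6 → turbulent
ε/D = 0.13/538 = 2.42×10^-4
Haaland: f = 0.01486
h_f = f(L/D)V²/(2g) = 0.01486·(596/0.538)·3.924²/(2·9.81) = 12.91 m

h_f ≈ 12.9 m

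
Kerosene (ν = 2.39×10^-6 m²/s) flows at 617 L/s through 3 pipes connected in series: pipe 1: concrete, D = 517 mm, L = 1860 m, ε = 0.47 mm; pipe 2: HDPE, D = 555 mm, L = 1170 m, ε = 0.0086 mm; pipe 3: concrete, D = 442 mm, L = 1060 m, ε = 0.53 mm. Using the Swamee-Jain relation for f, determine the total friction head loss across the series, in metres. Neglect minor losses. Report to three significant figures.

Pipe 1: V = 2.939 m/s, Re = 6.36×10^5, ε/D = 9.09×10^-4, f = 0.01981, h_1 = f(L/D)V²/2g = 31.37 m
Pipe 2: V = 2.550 m/s, Re = 5.92×10^5, ε/D = 1.55×10^-5, f = 0.01298, h_2 = f(L/D)V²/2g = 9.069 m
Pipe 3: V = 4.021 m/s, Re = 7.44×10^5, ε/D = 0.00120, f = 0.02099, h_3 = f(L/D)V²/2g = 41.49 m
Series → Q common, losses add: H = Σh = 81.93 m

H ≈ 81.9 m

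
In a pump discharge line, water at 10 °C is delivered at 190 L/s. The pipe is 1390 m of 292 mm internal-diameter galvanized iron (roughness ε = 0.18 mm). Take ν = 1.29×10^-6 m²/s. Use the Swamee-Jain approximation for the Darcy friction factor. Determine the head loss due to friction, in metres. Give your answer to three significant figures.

V = 4Q/(πD²) = 4·0.190/(π·0.292²) = 2.837 m/s
Re = VD/ν = 2.837·0.292/1.29×10^-6 = 6.42×10^5 → turbulent
ε/D = 0.18/292 = 6.16×10^-4
Swamee-Jain: f = 0.01829
h_f = f(L/D)V²/(2g) = 0.01829·(1390/0.292)·2.837²/(2·9.81) = 35.71 m

h_f ≈ 35.7 m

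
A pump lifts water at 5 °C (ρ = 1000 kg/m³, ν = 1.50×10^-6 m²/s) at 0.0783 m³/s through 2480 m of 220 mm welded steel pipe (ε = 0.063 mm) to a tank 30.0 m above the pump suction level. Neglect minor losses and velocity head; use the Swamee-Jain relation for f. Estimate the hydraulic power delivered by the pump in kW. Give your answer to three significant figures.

V = 4Q/(πD²) = 2.060 m/s; Re = 3.02×10^5; ε/D = 2.86×10^-4; f = 0.01695
h_f = f(L/D)V²/2g = 41.33 m
Total head H = z + h_f = 30.0 + 41.33 = 71.33 m
P_hyd = ρgQH = 1000·9.81·0.0783·71.33 = 54.79 kW

P_hyd ≈ 54.8 kW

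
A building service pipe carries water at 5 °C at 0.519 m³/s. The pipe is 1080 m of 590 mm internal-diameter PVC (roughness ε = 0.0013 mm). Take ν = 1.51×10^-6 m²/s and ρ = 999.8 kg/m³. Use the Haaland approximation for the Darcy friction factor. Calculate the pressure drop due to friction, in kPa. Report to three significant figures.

V = 4Q/(πD²) = 4·0.519/(π·0.590²) = 1.898 m/s
Re = VD/ν = 1.898·0.590/1.51×10^-6 = 7.42×10^5 → turbulent
ε/D = 0.0013/590 = 2.20×10^-6
Haaland: f = 0.01222
h_f = f(L/D)V²/(2g) = 0.01222·(1080/0.590)·1.898²/(2·9.81) = 4.108 m
Δp = ρg·h_f = 999.8·9.81·4.108 = 40.30 kPa

Δp ≈ 40.3 kPa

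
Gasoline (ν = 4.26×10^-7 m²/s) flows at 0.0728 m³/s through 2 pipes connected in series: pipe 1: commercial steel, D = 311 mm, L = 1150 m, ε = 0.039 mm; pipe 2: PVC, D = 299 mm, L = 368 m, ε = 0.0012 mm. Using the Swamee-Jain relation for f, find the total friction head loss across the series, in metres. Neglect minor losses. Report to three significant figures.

H ≈ 3.30 m

Pipe 1: V = 0.9583 m/s, Re = 7.00×10^5, ε/D = 1.25×10^-4, f = 0.01428, h_1 = f(L/D)V²/2g = 2.471 m
Pipe 2: V = 1.037 m/s, Re = 7.28×10^5, ε/D = 4.01×10^-6, f = 0.01234, h_2 = f(L/D)V²/2g = 0.8319 m
Series → Q common, losses add: H = Σh = 3.303 m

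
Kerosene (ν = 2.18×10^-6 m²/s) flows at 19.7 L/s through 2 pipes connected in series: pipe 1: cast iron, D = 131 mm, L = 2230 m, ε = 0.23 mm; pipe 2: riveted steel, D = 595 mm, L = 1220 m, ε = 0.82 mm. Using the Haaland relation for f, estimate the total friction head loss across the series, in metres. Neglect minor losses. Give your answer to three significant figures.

H ≈ 45.5 m

Pipe 1: V = 1.462 m/s, Re = 8.78×10^4, ε/D = 0.00176, f = 0.02452, h_1 = f(L/D)V²/2g = 45.44 m
Pipe 2: V = 0.07085 m/s, Re = 1.93×10^4, ε/D = 0.00138, f = 0.02852, h_2 = f(L/D)V²/2g = 0.01496 m
Series → Q common, losses add: H = Σh = 45.46 m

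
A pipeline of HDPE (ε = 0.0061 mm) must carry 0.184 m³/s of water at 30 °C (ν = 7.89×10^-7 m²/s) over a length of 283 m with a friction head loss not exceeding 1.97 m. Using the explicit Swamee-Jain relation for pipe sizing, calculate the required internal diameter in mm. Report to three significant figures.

D ≈ 349 mm

Swamee-Jain (Type III): D = 0.66·[ε^1.25·(LQ²/(gh_f))^4.75 + ν·Q^9.4·(L/(gh_f))^5.2]^0.04
LQ²/(gh_f) = 0.4958; L/(gh_f) = 14.64
Term 1 = ε^1.25·(…)^4.75 = 1.08×10^-8; Term 2 = ν·Q^9.4·(…)^5.2 = 1.12×10^-7
D = 0.66·(1.08×10^-8 + 1.12×10^-7)^0.04 = 0.3492 m = 349 mm
Check: V = 1.92 m/s, Re = 8.50×10^5, f = 0.01231, h_f = 1.88 m ≈ 1.97 m ✓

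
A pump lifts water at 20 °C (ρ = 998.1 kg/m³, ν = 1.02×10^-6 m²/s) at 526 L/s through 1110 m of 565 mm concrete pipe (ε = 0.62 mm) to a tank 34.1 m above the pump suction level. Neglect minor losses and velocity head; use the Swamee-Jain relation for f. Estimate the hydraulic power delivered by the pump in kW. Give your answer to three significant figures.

P_hyd ≈ 222 kW

V = 4Q/(πD²) = 2.098 m/s; Re = 1.16×10^6; ε/D = 0.00110; f = 0.02041
h_f = f(L/D)V²/2g = 8.997 m
Total head H = z + h_f = 34.1 + 8.997 = 43.10 m
P_hyd = ρgQH = 998.1·9.81·0.526·43.10 = 222.0 kW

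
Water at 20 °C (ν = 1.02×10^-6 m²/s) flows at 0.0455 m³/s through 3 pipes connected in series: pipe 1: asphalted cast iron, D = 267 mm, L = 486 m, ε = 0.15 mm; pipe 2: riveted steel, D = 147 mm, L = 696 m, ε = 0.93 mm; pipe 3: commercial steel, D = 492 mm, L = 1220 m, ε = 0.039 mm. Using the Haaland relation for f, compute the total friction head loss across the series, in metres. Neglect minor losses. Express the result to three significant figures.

H ≈ 58.4 m

Pipe 1: V = 0.8126 m/s, Re = 2.13×10^5, ε/D = 5.62×10^-4, f = 0.01886, h_1 = f(L/D)V²/2g = 1.156 m
Pipe 2: V = 2.681 m/s, Re = 3.86×10^5, ε/D = 0.00633, f = 0.03291, h_2 = f(L/D)V²/2g = 57.08 m
Pipe 3: V = 0.2393 m/s, Re = 1.15×10^5, ε/D = 7.93×10^-5, f = 0.01768, h_3 = f(L/D)V²/2g = 0.1280 m
Series → Q common, losses add: H = Σh = 58.37 m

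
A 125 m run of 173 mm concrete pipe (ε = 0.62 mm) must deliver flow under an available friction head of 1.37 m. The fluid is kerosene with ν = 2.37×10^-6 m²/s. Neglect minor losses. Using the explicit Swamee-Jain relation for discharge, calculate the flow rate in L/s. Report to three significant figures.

Swamee-Jain (Type II): Q = -0.965·√(gD⁵h_f/L)·ln[ε/(3.7D) + √(3.17ν²L/(gD³h_f))]
√(gD⁵h_f/L) = √(9.81·0.173⁵·1.37/125) = 0.004082
ε/(3.7D) = 9.69×10^-4; √(3.17ν²L/(gD³h_f)) = 1.79×10^-4
Q = -0.965·0.004082·ln(0.001147) = 0.02667 m³/s
Check: V = 1.13 m/s, Re = 8.28×10^4, f = 0.02919, h_f = 1.38 m ≈ 1.37 m ✓

Q ≈ 26.7 L/s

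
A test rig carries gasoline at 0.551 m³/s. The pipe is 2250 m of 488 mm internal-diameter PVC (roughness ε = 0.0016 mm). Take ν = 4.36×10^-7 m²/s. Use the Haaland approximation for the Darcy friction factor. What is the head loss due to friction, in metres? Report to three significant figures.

h_f ≈ 19.8 m

V = 4Q/(πD²) = 4·0.551/(π·0.488²) = 2.946 m/s
Re = VD/ν = 2.946·0.488/4.36×10^-7 = 3.30×10^6 → turbulent
ε/D = 0.0016/488 = 3.28×10^-6
Haaland: f = 0.009698
h_f = f(L/D)V²/(2g) = 0.009698·(2250/0.488)·2.946²/(2·9.81) = 19.78 m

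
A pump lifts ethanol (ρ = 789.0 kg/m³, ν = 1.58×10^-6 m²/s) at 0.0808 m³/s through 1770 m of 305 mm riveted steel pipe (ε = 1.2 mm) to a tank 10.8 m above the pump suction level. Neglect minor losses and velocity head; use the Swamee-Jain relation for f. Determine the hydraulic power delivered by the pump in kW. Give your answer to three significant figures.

P_hyd ≈ 13.3 kW

V = 4Q/(πD²) = 1.106 m/s; Re = 2.13×10^5; ε/D = 0.00393; f = 0.02897
h_f = f(L/D)V²/2g = 10.48 m
Total head H = z + h_f = 10.8 + 10.48 = 21.28 m
P_hyd = ρgQH = 789.0·9.81·0.0808·21.28 = 13.31 kW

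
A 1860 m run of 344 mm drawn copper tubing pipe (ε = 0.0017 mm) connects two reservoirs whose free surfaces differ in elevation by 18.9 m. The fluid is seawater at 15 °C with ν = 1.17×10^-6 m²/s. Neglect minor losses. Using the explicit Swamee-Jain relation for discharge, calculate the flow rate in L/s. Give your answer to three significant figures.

Swamee-Jain (Type II): Q = -0.965·√(gD⁵h_f/L)·ln[ε/(3.7D) + √(3.17ν²L/(gD³h_f))]
√(gD⁵h_f/L) = √(9.81·0.344⁵·18.9/1860) = 0.02191
ε/(3.7D) = 1.34×10^-6; √(3.17ν²L/(gD³h_f)) = 3.27×10^-5
Q = -0.965·0.02191·ln(3.404×10^-5) = 0.2176 m³/s
Check: V = 2.34 m/s, Re = 6.88×10^5, f = 0.01247, h_f = 18.8 m ≈ 18.9 m ✓

Q ≈ 218 L/s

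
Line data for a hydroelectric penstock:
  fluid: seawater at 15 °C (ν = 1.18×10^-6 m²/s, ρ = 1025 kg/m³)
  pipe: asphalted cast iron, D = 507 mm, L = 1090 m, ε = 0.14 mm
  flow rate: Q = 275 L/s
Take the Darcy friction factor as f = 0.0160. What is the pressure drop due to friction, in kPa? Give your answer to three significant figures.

V = 4Q/(πD²) = 4·0.275/(π·0.507²) = 1.362 m/s
h_f = f(L/D)V²/(2g) = 0.01600·(1090/0.507)·1.362²/(2·9.81) = 3.253 m
Δp = ρg·h_f = 1025·9.81·3.253 = 32.71 kPa

Δp ≈ 32.7 kPa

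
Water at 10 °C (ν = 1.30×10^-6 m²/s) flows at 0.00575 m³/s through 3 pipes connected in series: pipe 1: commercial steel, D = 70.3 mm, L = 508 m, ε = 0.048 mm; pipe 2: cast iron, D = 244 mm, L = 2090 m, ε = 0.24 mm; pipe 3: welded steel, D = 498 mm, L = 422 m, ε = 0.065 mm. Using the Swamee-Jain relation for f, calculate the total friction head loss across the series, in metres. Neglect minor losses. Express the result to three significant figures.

Pipe 1: V = 1.481 m/s, Re = 8.01×10^4, ε/D = 6.83×10^-4, f = 0.02174, h_1 = f(L/D)V²/2g = 17.57 m
Pipe 2: V = 0.1230 m/s, Re = 2.31×10^4, ε/D = 9.84×10^-4, f = 0.02733, h_2 = f(L/D)V²/2g = 0.1804 m
Pipe 3: V = 0.02952 m/s, Re = 1.13×10^4, ε/D = 1.31×10^-4, f = 0.03019, h_3 = f(L/D)V²/2g = 0.001136 m
Series → Q common, losses add: H = Σh = 17.75 m

H ≈ 17.8 m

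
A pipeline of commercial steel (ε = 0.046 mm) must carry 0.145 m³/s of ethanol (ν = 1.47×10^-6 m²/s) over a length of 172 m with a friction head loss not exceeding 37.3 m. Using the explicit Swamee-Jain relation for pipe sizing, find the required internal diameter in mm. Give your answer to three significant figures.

Swamee-Jain (Type III): D = 0.66·[ε^1.25·(LQ²/(gh_f))^4.75 + ν·Q^9.4·(L/(gh_f))^5.2]^0.04
LQ²/(gh_f) = 0.009883; L/(gh_f) = 0.4701
Term 1 = ε^1.25·(…)^4.75 = 1.13×10^-15; Term 2 = ν·Q^9.4·(…)^5.2 = 3.80×10^-16
D = 0.66·(1.13×10^-15 + 3.80×10^-16)^0.04 = 0.1686 m = 169 mm
Check: V = 6.50 m/s, Re = 7.45×10^5, f = 0.01574, h_f = 34.6 m ≈ 37.3 m ✓

D ≈ 169 mm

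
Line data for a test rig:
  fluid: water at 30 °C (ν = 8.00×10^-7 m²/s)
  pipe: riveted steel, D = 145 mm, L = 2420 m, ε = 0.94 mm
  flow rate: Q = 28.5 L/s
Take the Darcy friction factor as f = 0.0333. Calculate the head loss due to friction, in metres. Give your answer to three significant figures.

V = 4Q/(πD²) = 4·0.0285/(π·0.145²) = 1.726 m/s
h_f = f(L/D)V²/(2g) = 0.03330·(2420/0.145)·1.726²/(2·9.81) = 84.38 m

h_f ≈ 84.4 m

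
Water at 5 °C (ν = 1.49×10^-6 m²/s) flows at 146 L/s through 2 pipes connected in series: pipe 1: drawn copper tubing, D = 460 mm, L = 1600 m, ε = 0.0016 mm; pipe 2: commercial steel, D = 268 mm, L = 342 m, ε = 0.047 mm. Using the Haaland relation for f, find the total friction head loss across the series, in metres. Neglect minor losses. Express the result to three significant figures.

H ≈ 8.61 m

Pipe 1: V = 0.8785 m/s, Re = 2.71×10^5, ε/D = 3.48×10^-6, f = 0.01464, h_1 = f(L/D)V²/2g = 2.004 m
Pipe 2: V = 2.588 m/s, Re = 4.66×10^5, ε/D = 1.75×10^-4, f = 0.01515, h_2 = f(L/D)V²/2g = 6.602 m
Series → Q common, losses add: H = Σh = 8.605 m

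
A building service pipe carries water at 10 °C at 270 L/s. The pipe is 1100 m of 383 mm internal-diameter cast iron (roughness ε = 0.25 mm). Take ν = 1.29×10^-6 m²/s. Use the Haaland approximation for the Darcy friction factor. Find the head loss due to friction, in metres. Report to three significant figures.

V = 4Q/(πD²) = 4·0.270/(π·0.383²) = 2.344 m/s
Re = VD/ν = 2.344·0.383/1.29×10^-6 = 6.96×10^5 → turbulent
ε/D = 0.25/383 = 6.53×10^-4
Haaland: f = 0.01829
h_f = f(L/D)V²/(2g) = 0.01829·(1100/0.383)·2.344²/(2·9.81) = 14.71 m

h_f ≈ 14.7 m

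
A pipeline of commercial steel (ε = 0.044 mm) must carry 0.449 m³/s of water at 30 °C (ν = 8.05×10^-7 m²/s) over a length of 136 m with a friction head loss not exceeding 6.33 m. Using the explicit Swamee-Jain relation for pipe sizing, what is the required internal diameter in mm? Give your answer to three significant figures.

D ≈ 346 mm

Swamee-Jain (Type III): D = 0.66·[ε^1.25·(LQ²/(gh_f))^4.75 + ν·Q^9.4·(L/(gh_f))^5.2]^0.04
LQ²/(gh_f) = 0.4415; L/(gh_f) = 2.190
Term 1 = ε^1.25·(…)^4.75 = 7.38×10^-8; Term 2 = ν·Q^9.4·(…)^5.2 = 2.55×10^-8
D = 0.66·(7.38×10^-8 + 2.55×10^-8)^0.04 = 0.3463 m = 346 mm
Check: V = 4.77 m/s, Re = 2.05×10^6, f = 0.01331, h_f = 6.06 m ≈ 6.33 m ✓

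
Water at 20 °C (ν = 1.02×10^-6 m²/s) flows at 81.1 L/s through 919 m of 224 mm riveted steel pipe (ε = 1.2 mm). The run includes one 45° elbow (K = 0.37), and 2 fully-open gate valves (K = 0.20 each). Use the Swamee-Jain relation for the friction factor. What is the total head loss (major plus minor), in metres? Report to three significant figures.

V = 4Q/(πD²) = 2.058 m/s; V²/2g = 0.2159 m
Re = 4.52×10^5, ε/D = 0.00536 → f = 0.03132 (Swamee-Jain)
Major: h_f = f(L/D)·V²/2g = 0.03132·4103·0.2159 = 27.73 m
Minor: ΣK = 0.770; h_m = ΣK·V²/2g = 0.1662 m
Total H_L = 27.73 + 0.1662 = 27.90 m

H_L ≈ 27.9 m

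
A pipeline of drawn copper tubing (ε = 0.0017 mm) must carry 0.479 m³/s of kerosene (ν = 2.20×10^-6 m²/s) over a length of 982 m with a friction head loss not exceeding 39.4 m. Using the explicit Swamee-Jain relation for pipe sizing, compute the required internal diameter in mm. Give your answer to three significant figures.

Swamee-Jain (Type III): D = 0.66·[ε^1.25·(LQ²/(gh_f))^4.75 + ν·Q^9.4·(L/(gh_f))^5.2]^0.04
LQ²/(gh_f) = 0.5829; L/(gh_f) = 2.541
Term 1 = ε^1.25·(…)^4.75 = 4.73×10^-9; Term 2 = ν·Q^9.4·(…)^5.2 = 2.78×10^-7
D = 0.66·(4.73×10^-9 + 2.78×10^-7)^0.04 = 0.3611 m = 361 mm
Check: V = 4.68 m/s, Re = 7.68×10^5, f = 0.01224, h_f = 37.1 m ≈ 39.4 m ✓

D ≈ 361 mm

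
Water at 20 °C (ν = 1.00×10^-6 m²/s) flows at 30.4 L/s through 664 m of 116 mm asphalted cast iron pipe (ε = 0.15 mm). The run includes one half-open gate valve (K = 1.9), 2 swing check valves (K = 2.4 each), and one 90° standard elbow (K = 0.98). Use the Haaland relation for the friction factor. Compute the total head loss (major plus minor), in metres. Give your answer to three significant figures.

V = 4Q/(πD²) = 2.877 m/s; V²/2g = 0.4217 m
Re = 3.34×10^5, ε/D = 0.00129 → f = 0.02161 (Haaland)
Major: h_f = f(L/D)·V²/2g = 0.02161·5724·0.4217 = 52.17 m
Minor: ΣK = 7.68; h_m = ΣK·V²/2g = 3.239 m
Total H_L = 52.17 + 3.239 = 55.41 m

H_L ≈ 55.4 m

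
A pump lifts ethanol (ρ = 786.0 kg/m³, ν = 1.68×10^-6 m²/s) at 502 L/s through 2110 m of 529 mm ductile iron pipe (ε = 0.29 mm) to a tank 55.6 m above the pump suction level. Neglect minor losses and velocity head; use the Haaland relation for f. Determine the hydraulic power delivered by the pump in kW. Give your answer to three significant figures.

V = 4Q/(πD²) = 2.284 m/s; Re = 7.19×10^5; ε/D = 5.48×10^-4; f = 0.01765
h_f = f(L/D)V²/2g = 18.72 m
Total head H = z + h_f = 55.6 + 18.72 = 74.32 m
P_hyd = ρgQH = 786.0·9.81·0.502·74.32 = 287.7 kW

P_hyd ≈ 288 kW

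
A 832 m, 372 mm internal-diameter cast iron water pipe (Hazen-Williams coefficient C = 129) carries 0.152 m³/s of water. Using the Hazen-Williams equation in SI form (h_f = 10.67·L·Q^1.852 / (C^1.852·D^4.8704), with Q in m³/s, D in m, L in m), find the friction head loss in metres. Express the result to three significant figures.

h_f = 10.67·832·0.152^1.852 / (129^1.852·0.372^4.8704) = 4.129 m

h_f ≈ 4.13 m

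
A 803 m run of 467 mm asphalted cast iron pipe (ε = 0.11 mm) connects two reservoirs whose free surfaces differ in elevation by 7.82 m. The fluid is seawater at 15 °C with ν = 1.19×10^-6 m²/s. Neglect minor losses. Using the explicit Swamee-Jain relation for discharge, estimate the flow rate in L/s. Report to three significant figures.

Swamee-Jain (Type II): Q = -0.965·√(gD⁵h_f/L)·ln[ε/(3.7D) + √(3.17ν²L/(gD³h_f))]
√(gD⁵h_f/L) = √(9.81·0.467⁵·7.82/803) = 0.04607
ε/(3.7D) = 6.37×10^-5; √(3.17ν²L/(gD³h_f)) = 2.15×10^-5
Q = -0.965·0.04607·ln(8.514×10^-5) = 0.4166 m³/s
Check: V = 2.43 m/s, Re = 9.54×10^5, f = 0.01518, h_f = 7.87 m ≈ 7.82 m ✓

Q ≈ 417 L/s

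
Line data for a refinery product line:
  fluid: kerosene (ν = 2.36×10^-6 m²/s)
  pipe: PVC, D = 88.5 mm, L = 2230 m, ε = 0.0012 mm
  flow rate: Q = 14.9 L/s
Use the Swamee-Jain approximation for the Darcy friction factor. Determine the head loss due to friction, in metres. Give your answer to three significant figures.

h_f ≈ 138 m

V = 4Q/(πD²) = 4·0.0149/(π·0.0885²) = 2.422 m/s
Re = VD/ν = 2.422·0.0885/2.36×10^-6 = 9.08×10^4 → turbulent
ε/D = 0.0012/88.5 = 1.36×10^-5
Swamee-Jain: f = 0.01831
h_f = f(L/D)V²/(2g) = 0.01831·(2230/0.0885)·2.422²/(2·9.81) = 137.9 m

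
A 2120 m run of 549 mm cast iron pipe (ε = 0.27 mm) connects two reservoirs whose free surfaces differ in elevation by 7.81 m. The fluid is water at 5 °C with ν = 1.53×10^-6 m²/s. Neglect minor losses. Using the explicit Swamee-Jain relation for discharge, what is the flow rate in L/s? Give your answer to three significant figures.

Q ≈ 356 L/s

Swamee-Jain (Type II): Q = -0.965·√(gD⁵h_f/L)·ln[ε/(3.7D) + √(3.17ν²L/(gD³h_f))]
√(gD⁵h_f/L) = √(9.81·0.549⁵·7.81/2120) = 0.04245
ε/(3.7D) = 1.33×10^-4; √(3.17ν²L/(gD³h_f)) = 3.52×10^-5
Q = -0.965·0.04245·ln(1.681×10^-4) = 0.3560 m³/s
Check: V = 1.50 m/s, Re = 5.40×10^5, f = 0.01766, h_f = 7.86 m ≈ 7.81 m ✓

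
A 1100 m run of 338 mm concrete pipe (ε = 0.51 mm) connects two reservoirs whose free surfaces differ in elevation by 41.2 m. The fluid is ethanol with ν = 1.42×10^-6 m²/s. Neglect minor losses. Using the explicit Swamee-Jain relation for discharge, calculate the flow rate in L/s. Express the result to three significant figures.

Q ≈ 301 L/s

Swamee-Jain (Type II): Q = -0.965·√(gD⁵h_f/L)·ln[ε/(3.7D) + √(3.17ν²L/(gD³h_f))]
√(gD⁵h_f/L) = √(9.81·0.338⁵·41.2/1100) = 0.04026
ε/(3.7D) = 4.08×10^-4; √(3.17ν²L/(gD³h_f)) = 2.12×10^-5
Q = -0.965·0.04026·ln(4.290×10^-4) = 0.3013 m³/s
Check: V = 3.36 m/s, Re = 7.99×10^5, f = 0.02213, h_f = 41.4 m ≈ 41.2 m ✓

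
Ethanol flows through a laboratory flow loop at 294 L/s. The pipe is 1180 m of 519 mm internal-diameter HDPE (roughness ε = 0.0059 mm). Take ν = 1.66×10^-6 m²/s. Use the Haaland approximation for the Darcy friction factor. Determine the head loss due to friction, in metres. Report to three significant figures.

V = 4Q/(πD²) = 4·0.294/(π·0.519²) = 1.390 m/s
Re = VD/ν = 1.390·0.519/1.66×10^-6 = 4.34×10^5 → turbulent
ε/D = 0.0059/519 = 1.14×10^-5
Haaland: f = 0.01351
h_f = f(L/D)V²/(2g) = 0.01351·(1180/0.519)·1.390²/(2·9.81) = 3.025 m

h_f ≈ 3.02 m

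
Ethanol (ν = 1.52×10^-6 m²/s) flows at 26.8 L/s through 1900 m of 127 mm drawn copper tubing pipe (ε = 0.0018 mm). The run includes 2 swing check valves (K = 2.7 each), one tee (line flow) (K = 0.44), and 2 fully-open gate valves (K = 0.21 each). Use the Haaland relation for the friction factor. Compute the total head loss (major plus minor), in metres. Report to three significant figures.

H_L ≈ 55.9 m

V = 4Q/(πD²) = 2.116 m/s; V²/2g = 0.2281 m
Re = 1.77×10^5, ε/D = 1.42×10^-5 → f = 0.01596 (Haaland)
Major: h_f = f(L/D)·V²/2g = 0.01596·14961·0.2281 = 54.46 m
Minor: ΣK = 6.26; h_m = ΣK·V²/2g = 1.428 m
Total H_L = 54.46 + 1.428 = 55.89 m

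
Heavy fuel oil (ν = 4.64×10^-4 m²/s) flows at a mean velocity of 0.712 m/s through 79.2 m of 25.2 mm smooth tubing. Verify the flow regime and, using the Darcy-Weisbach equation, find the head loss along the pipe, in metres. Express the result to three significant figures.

h_f ≈ 134 m

Re = VD/ν = 0.712·0.02520/4.64×10^-4 = 38.7 → laminar (Re < 2300)
f = 64/Re = 1.655
h_f = f(L/D)V²/(2g) = 1.655·(79.2/0.02520)·0.712²/(2·9.81) = 134.4 m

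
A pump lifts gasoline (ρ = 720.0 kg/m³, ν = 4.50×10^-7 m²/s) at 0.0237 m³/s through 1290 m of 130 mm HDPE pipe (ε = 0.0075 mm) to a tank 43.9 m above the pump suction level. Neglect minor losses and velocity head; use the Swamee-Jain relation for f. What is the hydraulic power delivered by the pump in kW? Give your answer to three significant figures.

P_hyd ≈ 11.1 kW

V = 4Q/(πD²) = 1.786 m/s; Re = 5.16×10^5; ε/D = 5.77×10^-5; f = 0.01388
h_f = f(L/D)V²/2g = 22.38 m
Total head H = z + h_f = 43.9 + 22.38 = 66.28 m
P_hyd = ρgQH = 720.0·9.81·0.0237·66.28 = 11.10 kW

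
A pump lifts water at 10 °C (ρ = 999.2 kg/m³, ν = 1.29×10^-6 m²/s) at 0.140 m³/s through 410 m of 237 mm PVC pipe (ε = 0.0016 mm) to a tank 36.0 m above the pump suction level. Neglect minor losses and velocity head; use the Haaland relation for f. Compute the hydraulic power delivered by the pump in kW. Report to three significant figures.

P_hyd ≈ 65.0 kW

V = 4Q/(πD²) = 3.174 m/s; Re = 5.83×10^5; ε/D = 6.75×10^-6; f = 0.01279
h_f = f(L/D)V²/2g = 11.36 m
Total head H = z + h_f = 36.0 + 11.36 = 47.36 m
P_hyd = ρgQH = 999.2·9.81·0.140·47.36 = 64.99 kW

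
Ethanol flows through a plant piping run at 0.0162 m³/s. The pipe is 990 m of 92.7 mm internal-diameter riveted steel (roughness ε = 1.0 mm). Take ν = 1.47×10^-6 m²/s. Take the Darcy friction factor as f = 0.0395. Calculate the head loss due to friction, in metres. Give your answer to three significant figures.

V = 4Q/(πD²) = 4·0.0162/(π·0.0927²) = 2.400 m/s
h_f = f(L/D)V²/(2g) = 0.03950·(990/0.0927)·2.400²/(2·9.81) = 123.9 m

h_f ≈ 124 m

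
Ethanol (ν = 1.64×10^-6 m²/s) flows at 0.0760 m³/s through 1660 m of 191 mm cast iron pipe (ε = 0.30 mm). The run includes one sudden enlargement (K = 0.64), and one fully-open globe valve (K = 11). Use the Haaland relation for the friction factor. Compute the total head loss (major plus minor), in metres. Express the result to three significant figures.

H_L ≈ 74.7 m

V = 4Q/(πD²) = 2.653 m/s; V²/2g = 0.3586 m
Re = 3.09×10^5, ε/D = 0.00157 → f = 0.02264 (Haaland)
Major: h_f = f(L/D)·V²/2g = 0.02264·8691·0.3586 = 70.55 m
Minor: ΣK = 11.6; h_m = ΣK·V²/2g = 4.174 m
Total H_L = 70.55 + 4.174 = 74.73 m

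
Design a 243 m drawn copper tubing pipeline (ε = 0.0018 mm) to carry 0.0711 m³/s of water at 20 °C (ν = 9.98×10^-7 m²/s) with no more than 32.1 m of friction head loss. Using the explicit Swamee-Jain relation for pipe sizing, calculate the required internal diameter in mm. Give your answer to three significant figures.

D ≈ 133 mm

Swamee-Jain (Type III): D = 0.66·[ε^1.25·(LQ²/(gh_f))^4.75 + ν·Q^9.4·(L/(gh_f))^5.2]^0.04
LQ²/(gh_f) = 0.003901; L/(gh_f) = 0.7717
Term 1 = ε^1.25·(…)^4.75 = 2.38×10^-19; Term 2 = ν·Q^9.4·(…)^5.2 = 4.18×10^-18
D = 0.66·(2.38×10^-19 + 4.18×10^-18)^0.04 = 0.1335 m = 133 mm
Check: V = 5.08 m/s, Re = 6.80×10^5, f = 0.01266, h_f = 30.3 m ≈ 32.1 m ✓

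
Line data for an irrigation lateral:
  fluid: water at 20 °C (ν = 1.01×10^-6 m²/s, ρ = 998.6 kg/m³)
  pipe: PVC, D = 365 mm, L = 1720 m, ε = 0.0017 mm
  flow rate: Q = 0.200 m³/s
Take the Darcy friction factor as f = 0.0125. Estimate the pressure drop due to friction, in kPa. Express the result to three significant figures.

V = 4Q/(πD²) = 4·0.200/(π·0.365²) = 1.911 m/s
h_f = f(L/D)V²/(2g) = 0.01250·(1720/0.365)·1.911²/(2·9.81) = 10.97 m
Δp = ρg·h_f = 998.6·9.81·10.97 = 107.5 kPa

Δp ≈ 107 kPa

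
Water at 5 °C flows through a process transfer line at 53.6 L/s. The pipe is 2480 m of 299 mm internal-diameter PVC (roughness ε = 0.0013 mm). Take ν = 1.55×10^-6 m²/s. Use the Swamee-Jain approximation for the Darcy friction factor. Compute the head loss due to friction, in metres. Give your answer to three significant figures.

h_f ≈ 4.07 m

V = 4Q/(πD²) = 4·0.0536/(π·0.299²) = 0.7634 m/s
Re = VD/ν = 0.7634·0.299/1.55×10^-6 = 1.47×10^5 → turbulent
ε/D = 0.0013/299 = 4.35×10^-6
Swamee-Jain: f = 0.01653
h_f = f(L/D)V²/(2g) = 0.01653·(2480/0.299)·0.7634²/(2·9.81) = 4.073 m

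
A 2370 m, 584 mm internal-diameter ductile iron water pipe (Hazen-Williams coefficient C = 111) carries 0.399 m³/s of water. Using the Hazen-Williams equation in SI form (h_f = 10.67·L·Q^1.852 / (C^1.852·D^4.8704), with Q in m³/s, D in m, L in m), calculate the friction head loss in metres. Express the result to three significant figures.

h_f ≈ 10.3 m

h_f = 10.67·2370·0.399^1.852 / (111^1.852·0.584^4.8704) = 10.32 m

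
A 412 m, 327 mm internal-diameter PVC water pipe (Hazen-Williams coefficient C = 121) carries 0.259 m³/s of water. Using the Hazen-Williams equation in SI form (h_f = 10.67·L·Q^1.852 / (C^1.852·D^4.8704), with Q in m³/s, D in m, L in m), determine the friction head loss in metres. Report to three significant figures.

h_f = 10.67·412·0.259^1.852 / (121^1.852·0.327^4.8704) = 11.57 m

h_f ≈ 11.6 m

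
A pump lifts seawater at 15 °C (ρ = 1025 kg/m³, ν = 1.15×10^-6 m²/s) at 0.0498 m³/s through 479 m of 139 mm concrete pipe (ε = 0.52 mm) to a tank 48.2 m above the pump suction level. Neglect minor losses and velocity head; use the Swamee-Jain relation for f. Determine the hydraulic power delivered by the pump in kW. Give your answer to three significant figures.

P_hyd ≈ 50.9 kW

V = 4Q/(πD²) = 3.282 m/s; Re = 3.97×10^5; ε/D = 0.00374; f = 0.02828
h_f = f(L/D)V²/2g = 53.50 m
Total head H = z + h_f = 48.2 + 53.50 = 101.7 m
P_hyd = ρgQH = 1025·9.81·0.0498·101.7 = 50.92 kW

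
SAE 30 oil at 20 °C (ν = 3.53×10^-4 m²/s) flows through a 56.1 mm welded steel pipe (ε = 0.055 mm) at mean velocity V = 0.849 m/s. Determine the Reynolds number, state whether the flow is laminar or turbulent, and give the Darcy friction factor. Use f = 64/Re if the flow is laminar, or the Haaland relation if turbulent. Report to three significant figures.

Re = VD/ν = 0.8490·0.0561/3.53×10^-4 = 135
Re < 2300 → laminar → f = 64/Re = 0.4743

Re ≈ 135; laminar; f = 64/Re ≈ 0.474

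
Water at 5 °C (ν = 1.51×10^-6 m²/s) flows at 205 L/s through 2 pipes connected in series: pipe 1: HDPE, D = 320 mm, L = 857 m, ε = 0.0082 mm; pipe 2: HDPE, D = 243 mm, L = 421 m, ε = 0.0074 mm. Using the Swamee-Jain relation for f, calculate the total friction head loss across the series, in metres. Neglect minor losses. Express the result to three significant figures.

H ≈ 34.0 m

Pipe 1: V = 2.549 m/s, Re = 5.40×10^5, ε/D = 2.56×10^-5, f = 0.01333, h_1 = f(L/D)V²/2g = 11.82 m
Pipe 2: V = 4.420 m/s, Re = 7.11×10^5, ε/D = 3.05×10^-5, f = 0.01288, h_2 = f(L/D)V²/2g = 22.22 m
Series → Q common, losses add: H = Σh = 34.04 m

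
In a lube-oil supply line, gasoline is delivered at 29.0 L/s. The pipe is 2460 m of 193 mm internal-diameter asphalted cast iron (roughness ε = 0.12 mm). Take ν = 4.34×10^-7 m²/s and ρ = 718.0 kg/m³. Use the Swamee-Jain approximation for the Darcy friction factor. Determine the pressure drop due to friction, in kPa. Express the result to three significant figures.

V = 4Q/(πD²) = 4·0.0290/(π·0.193²) = 0.9913 m/s
Re = VD/ν = 0.9913·0.193/4.34×10^-7 = 4.41×10^5 → turbulent
ε/D = 0.12/193 = 6.22×10^-4
Swamee-Jain: f = 0.01860
h_f = f(L/D)V²/(2g) = 0.01860·(2460/0.193)·0.9913²/(2·9.81) = 11.88 m
Δp = ρg·h_f = 718.0·9.81·11.88 = 83.64 kPa

Δp ≈ 83.6 kPa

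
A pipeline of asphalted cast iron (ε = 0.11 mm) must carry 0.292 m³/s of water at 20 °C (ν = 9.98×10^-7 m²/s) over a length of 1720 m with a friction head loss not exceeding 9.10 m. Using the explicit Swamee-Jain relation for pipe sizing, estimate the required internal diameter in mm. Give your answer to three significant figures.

Swamee-Jain (Type III): D = 0.66·[ε^1.25·(LQ²/(gh_f))^4.75 + ν·Q^9.4·(L/(gh_f))^5.2]^0.04
LQ²/(gh_f) = 1.643; L/(gh_f) = 19.27
Term 1 = ε^1.25·(…)^4.75 = 1.19×10^-4; Term 2 = ν·Q^9.4·(…)^5.2 = 4.52×10^-5
D = 0.66·(1.19×10^-4 + 4.52×10^-5)^0.04 = 0.4658 m = 466 mm
Check: V = 1.71 m/s, Re = 8.00×10^5, f = 0.01534, h_f = 8.48 m ≈ 9.10 m ✓

D ≈ 466 mm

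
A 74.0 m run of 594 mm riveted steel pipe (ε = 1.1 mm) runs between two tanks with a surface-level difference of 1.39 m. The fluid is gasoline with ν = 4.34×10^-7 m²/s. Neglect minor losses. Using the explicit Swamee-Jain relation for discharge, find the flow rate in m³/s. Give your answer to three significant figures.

Swamee-Jain (Type II): Q = -0.965·√(gD⁵h_f/L)·ln[ε/(3.7D) + √(3.17ν²L/(gD³h_f))]
√(gD⁵h_f/L) = √(9.81·0.594⁵·1.39/74.0) = 0.1167
ε/(3.7D) = 5.01×10^-4; √(3.17ν²L/(gD³h_f)) = 3.93×10^-6
Q = -0.965·0.1167·ln(5.044×10^-4) = 0.8552 m³/s
Check: V = 3.09 m/s, Re = 4.22×10^6, f = 0.02302, h_f = 1.39 m ≈ 1.39 m ✓

Q ≈ 0.855 m³/s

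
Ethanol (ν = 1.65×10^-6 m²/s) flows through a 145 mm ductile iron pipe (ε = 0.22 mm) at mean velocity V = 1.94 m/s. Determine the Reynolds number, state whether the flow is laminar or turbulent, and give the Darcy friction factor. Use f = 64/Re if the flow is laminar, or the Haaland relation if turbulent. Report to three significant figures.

Re = VD/ν = 1.940·0.145/1.65×10^-6 = 1.70×10^5
Re > 4000 → turbulent; ε/D = 0.00152
Haaland: f = 0.02293

Re ≈ 1.70×10^5; turbulent; f ≈ 0.0229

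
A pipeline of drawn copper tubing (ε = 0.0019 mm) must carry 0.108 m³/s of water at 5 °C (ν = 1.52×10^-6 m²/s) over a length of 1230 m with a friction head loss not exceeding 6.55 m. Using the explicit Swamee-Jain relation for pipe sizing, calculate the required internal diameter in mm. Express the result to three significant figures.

D ≈ 309 mm

Swamee-Jain (Type III): D = 0.66·[ε^1.25·(LQ²/(gh_f))^4.75 + ν·Q^9.4·(L/(gh_f))^5.2]^0.04
LQ²/(gh_f) = 0.2233; L/(gh_f) = 19.14
Term 1 = ε^1.25·(…)^4.75 = 5.69×10^-11; Term 2 = ν·Q^9.4·(…)^5.2 = 5.79×10^-9
D = 0.66·(5.69×10^-11 + 5.79×10^-9)^0.04 = 0.3092 m = 309 mm
Check: V = 1.44 m/s, Re = 2.93×10^5, f = 0.01451, h_f = 6.09 m ≈ 6.55 m ✓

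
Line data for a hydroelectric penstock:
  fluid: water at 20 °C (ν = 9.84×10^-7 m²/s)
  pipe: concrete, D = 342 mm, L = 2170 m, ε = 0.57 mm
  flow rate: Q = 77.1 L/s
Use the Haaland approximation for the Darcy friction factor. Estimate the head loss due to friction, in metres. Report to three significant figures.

V = 4Q/(πD²) = 4·0.0771/(π·0.342²) = 0.8393 m/s
Re = VD/ν = 0.8393·0.342/9.84×10^-7 = 2.92×10^5 → turbulent
ε/D = 0.57/342 = 0.00167
Haaland: f = 0.02299
h_f = f(L/D)V²/(2g) = 0.02299·(2170/0.342)·0.8393²/(2·9.81) = 5.237 m

h_f ≈ 5.24 m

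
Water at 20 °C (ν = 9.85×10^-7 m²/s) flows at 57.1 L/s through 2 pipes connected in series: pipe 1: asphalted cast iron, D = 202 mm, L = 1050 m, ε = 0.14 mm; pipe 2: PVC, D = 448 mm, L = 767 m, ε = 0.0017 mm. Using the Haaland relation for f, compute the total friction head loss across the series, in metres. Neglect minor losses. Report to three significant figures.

Pipe 1: V = 1.782 m/s, Re = 3.65×10^5, ε/D = 6.93×10^-4, f = 0.01893, h_1 = f(L/D)V²/2g = 15.93 m
Pipe 2: V = 0.3622 m/s, Re = 1.65×10^5, ε/D = 3.79×10^-6, f = 0.01612, h_2 = f(L/D)V²/2g = 0.1846 m
Series → Q common, losses add: H = Σh = 16.11 m

H ≈ 16.1 m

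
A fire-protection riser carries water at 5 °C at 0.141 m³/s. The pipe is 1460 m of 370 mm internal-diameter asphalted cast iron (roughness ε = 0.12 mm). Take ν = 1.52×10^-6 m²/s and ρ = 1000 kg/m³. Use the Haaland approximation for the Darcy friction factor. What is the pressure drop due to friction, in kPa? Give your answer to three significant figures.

Δp ≈ 57.3 kPa

V = 4Q/(πD²) = 4·0.141/(π·0.370²) = 1.311 m/s
Re = VD/ν = 1.311·0.370/1.52×10^-6 = 3.19×10^5 → turbulent
ε/D = 0.12/370 = 3.24×10^-4
Haaland: f = 0.01688
h_f = f(L/D)V²/(2g) = 0.01688·(1460/0.370)·1.311²/(2·9.81) = 5.839 m
Δp = ρg·h_f = 1000·9.81·5.839 = 57.28 kPa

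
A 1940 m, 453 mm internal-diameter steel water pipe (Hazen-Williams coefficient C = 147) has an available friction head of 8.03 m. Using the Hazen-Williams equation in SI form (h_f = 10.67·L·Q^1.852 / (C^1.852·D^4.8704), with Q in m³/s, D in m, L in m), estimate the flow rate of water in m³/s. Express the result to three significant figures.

Q ≈ 0.264 m³/s

Rearranging: Q = [h_f·C^1.852·D^4.8704 / (10.67·L)]^(1/1.852)
Q = [8.03·147^1.852·0.453^4.8704 / (10.67·1940)]^0.540 = 0.2636 m³/s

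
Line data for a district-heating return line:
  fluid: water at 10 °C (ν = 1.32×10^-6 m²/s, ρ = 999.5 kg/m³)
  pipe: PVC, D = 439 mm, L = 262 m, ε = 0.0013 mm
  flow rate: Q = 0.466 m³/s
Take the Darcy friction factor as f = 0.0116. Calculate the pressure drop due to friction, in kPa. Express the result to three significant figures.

Δp ≈ 32.8 kPa

V = 4Q/(πD²) = 4·0.466/(π·0.439²) = 3.079 m/s
h_f = f(L/D)V²/(2g) = 0.01160·(262/0.439)·3.079²/(2·9.81) = 3.344 m
Δp = ρg·h_f = 999.5·9.81·3.344 = 32.79 kPa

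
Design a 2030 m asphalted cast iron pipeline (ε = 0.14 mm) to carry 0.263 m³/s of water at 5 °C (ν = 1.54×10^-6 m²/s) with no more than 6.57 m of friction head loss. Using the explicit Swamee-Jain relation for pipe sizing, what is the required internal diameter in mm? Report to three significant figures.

Swamee-Jain (Type III): D = 0.66·[ε^1.25·(LQ²/(gh_f))^4.75 + ν·Q^9.4·(L/(gh_f))^5.2]^0.04
LQ²/(gh_f) = 2.179; L/(gh_f) = 31.50
Term 1 = ε^1.25·(…)^4.75 = 6.15×10^-4; Term 2 = ν·Q^9.4·(…)^5.2 = 3.36×10^-4
D = 0.66·(6.15×10^-4 + 3.36×10^-4)^0.04 = 0.4997 m = 500 mm
Check: V = 1.34 m/s, Re = 4.35×10^5, f = 0.01638, h_f = 6.10 m ≈ 6.57 m ✓

D ≈ 500 mm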